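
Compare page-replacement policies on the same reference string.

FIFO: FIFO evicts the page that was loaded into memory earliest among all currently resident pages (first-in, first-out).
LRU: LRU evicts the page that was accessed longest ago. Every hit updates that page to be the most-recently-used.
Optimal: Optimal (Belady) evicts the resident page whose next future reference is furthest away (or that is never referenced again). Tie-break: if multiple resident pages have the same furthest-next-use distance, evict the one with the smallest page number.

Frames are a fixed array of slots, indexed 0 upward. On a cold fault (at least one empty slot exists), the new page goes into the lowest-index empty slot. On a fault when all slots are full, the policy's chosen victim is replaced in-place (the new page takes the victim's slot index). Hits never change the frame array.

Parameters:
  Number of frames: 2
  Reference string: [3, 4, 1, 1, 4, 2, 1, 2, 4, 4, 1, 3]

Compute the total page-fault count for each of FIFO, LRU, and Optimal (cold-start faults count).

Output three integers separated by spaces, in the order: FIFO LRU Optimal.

Answer: 7 8 6

Derivation:
--- FIFO ---
  step 0: ref 3 -> FAULT, frames=[3,-] (faults so far: 1)
  step 1: ref 4 -> FAULT, frames=[3,4] (faults so far: 2)
  step 2: ref 1 -> FAULT, evict 3, frames=[1,4] (faults so far: 3)
  step 3: ref 1 -> HIT, frames=[1,4] (faults so far: 3)
  step 4: ref 4 -> HIT, frames=[1,4] (faults so far: 3)
  step 5: ref 2 -> FAULT, evict 4, frames=[1,2] (faults so far: 4)
  step 6: ref 1 -> HIT, frames=[1,2] (faults so far: 4)
  step 7: ref 2 -> HIT, frames=[1,2] (faults so far: 4)
  step 8: ref 4 -> FAULT, evict 1, frames=[4,2] (faults so far: 5)
  step 9: ref 4 -> HIT, frames=[4,2] (faults so far: 5)
  step 10: ref 1 -> FAULT, evict 2, frames=[4,1] (faults so far: 6)
  step 11: ref 3 -> FAULT, evict 4, frames=[3,1] (faults so far: 7)
  FIFO total faults: 7
--- LRU ---
  step 0: ref 3 -> FAULT, frames=[3,-] (faults so far: 1)
  step 1: ref 4 -> FAULT, frames=[3,4] (faults so far: 2)
  step 2: ref 1 -> FAULT, evict 3, frames=[1,4] (faults so far: 3)
  step 3: ref 1 -> HIT, frames=[1,4] (faults so far: 3)
  step 4: ref 4 -> HIT, frames=[1,4] (faults so far: 3)
  step 5: ref 2 -> FAULT, evict 1, frames=[2,4] (faults so far: 4)
  step 6: ref 1 -> FAULT, evict 4, frames=[2,1] (faults so far: 5)
  step 7: ref 2 -> HIT, frames=[2,1] (faults so far: 5)
  step 8: ref 4 -> FAULT, evict 1, frames=[2,4] (faults so far: 6)
  step 9: ref 4 -> HIT, frames=[2,4] (faults so far: 6)
  step 10: ref 1 -> FAULT, evict 2, frames=[1,4] (faults so far: 7)
  step 11: ref 3 -> FAULT, evict 4, frames=[1,3] (faults so far: 8)
  LRU total faults: 8
--- Optimal ---
  step 0: ref 3 -> FAULT, frames=[3,-] (faults so far: 1)
  step 1: ref 4 -> FAULT, frames=[3,4] (faults so far: 2)
  step 2: ref 1 -> FAULT, evict 3, frames=[1,4] (faults so far: 3)
  step 3: ref 1 -> HIT, frames=[1,4] (faults so far: 3)
  step 4: ref 4 -> HIT, frames=[1,4] (faults so far: 3)
  step 5: ref 2 -> FAULT, evict 4, frames=[1,2] (faults so far: 4)
  step 6: ref 1 -> HIT, frames=[1,2] (faults so far: 4)
  step 7: ref 2 -> HIT, frames=[1,2] (faults so far: 4)
  step 8: ref 4 -> FAULT, evict 2, frames=[1,4] (faults so far: 5)
  step 9: ref 4 -> HIT, frames=[1,4] (faults so far: 5)
  step 10: ref 1 -> HIT, frames=[1,4] (faults so far: 5)
  step 11: ref 3 -> FAULT, evict 1, frames=[3,4] (faults so far: 6)
  Optimal total faults: 6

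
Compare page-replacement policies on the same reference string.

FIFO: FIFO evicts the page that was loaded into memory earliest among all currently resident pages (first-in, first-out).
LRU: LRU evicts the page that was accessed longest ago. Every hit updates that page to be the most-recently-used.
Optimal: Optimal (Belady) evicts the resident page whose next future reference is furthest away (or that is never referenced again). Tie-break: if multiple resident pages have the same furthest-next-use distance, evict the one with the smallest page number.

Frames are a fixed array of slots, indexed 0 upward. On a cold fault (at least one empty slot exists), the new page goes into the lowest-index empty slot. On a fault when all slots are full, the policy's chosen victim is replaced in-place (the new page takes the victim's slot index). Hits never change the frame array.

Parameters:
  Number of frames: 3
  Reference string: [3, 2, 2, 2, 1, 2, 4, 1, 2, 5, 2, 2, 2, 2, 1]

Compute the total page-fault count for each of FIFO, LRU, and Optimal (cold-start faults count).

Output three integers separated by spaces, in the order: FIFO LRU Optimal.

--- FIFO ---
  step 0: ref 3 -> FAULT, frames=[3,-,-] (faults so far: 1)
  step 1: ref 2 -> FAULT, frames=[3,2,-] (faults so far: 2)
  step 2: ref 2 -> HIT, frames=[3,2,-] (faults so far: 2)
  step 3: ref 2 -> HIT, frames=[3,2,-] (faults so far: 2)
  step 4: ref 1 -> FAULT, frames=[3,2,1] (faults so far: 3)
  step 5: ref 2 -> HIT, frames=[3,2,1] (faults so far: 3)
  step 6: ref 4 -> FAULT, evict 3, frames=[4,2,1] (faults so far: 4)
  step 7: ref 1 -> HIT, frames=[4,2,1] (faults so far: 4)
  step 8: ref 2 -> HIT, frames=[4,2,1] (faults so far: 4)
  step 9: ref 5 -> FAULT, evict 2, frames=[4,5,1] (faults so far: 5)
  step 10: ref 2 -> FAULT, evict 1, frames=[4,5,2] (faults so far: 6)
  step 11: ref 2 -> HIT, frames=[4,5,2] (faults so far: 6)
  step 12: ref 2 -> HIT, frames=[4,5,2] (faults so far: 6)
  step 13: ref 2 -> HIT, frames=[4,5,2] (faults so far: 6)
  step 14: ref 1 -> FAULT, evict 4, frames=[1,5,2] (faults so far: 7)
  FIFO total faults: 7
--- LRU ---
  step 0: ref 3 -> FAULT, frames=[3,-,-] (faults so far: 1)
  step 1: ref 2 -> FAULT, frames=[3,2,-] (faults so far: 2)
  step 2: ref 2 -> HIT, frames=[3,2,-] (faults so far: 2)
  step 3: ref 2 -> HIT, frames=[3,2,-] (faults so far: 2)
  step 4: ref 1 -> FAULT, frames=[3,2,1] (faults so far: 3)
  step 5: ref 2 -> HIT, frames=[3,2,1] (faults so far: 3)
  step 6: ref 4 -> FAULT, evict 3, frames=[4,2,1] (faults so far: 4)
  step 7: ref 1 -> HIT, frames=[4,2,1] (faults so far: 4)
  step 8: ref 2 -> HIT, frames=[4,2,1] (faults so far: 4)
  step 9: ref 5 -> FAULT, evict 4, frames=[5,2,1] (faults so far: 5)
  step 10: ref 2 -> HIT, frames=[5,2,1] (faults so far: 5)
  step 11: ref 2 -> HIT, frames=[5,2,1] (faults so far: 5)
  step 12: ref 2 -> HIT, frames=[5,2,1] (faults so far: 5)
  step 13: ref 2 -> HIT, frames=[5,2,1] (faults so far: 5)
  step 14: ref 1 -> HIT, frames=[5,2,1] (faults so far: 5)
  LRU total faults: 5
--- Optimal ---
  step 0: ref 3 -> FAULT, frames=[3,-,-] (faults so far: 1)
  step 1: ref 2 -> FAULT, frames=[3,2,-] (faults so far: 2)
  step 2: ref 2 -> HIT, frames=[3,2,-] (faults so far: 2)
  step 3: ref 2 -> HIT, frames=[3,2,-] (faults so far: 2)
  step 4: ref 1 -> FAULT, frames=[3,2,1] (faults so far: 3)
  step 5: ref 2 -> HIT, frames=[3,2,1] (faults so far: 3)
  step 6: ref 4 -> FAULT, evict 3, frames=[4,2,1] (faults so far: 4)
  step 7: ref 1 -> HIT, frames=[4,2,1] (faults so far: 4)
  step 8: ref 2 -> HIT, frames=[4,2,1] (faults so far: 4)
  step 9: ref 5 -> FAULT, evict 4, frames=[5,2,1] (faults so far: 5)
  step 10: ref 2 -> HIT, frames=[5,2,1] (faults so far: 5)
  step 11: ref 2 -> HIT, frames=[5,2,1] (faults so far: 5)
  step 12: ref 2 -> HIT, frames=[5,2,1] (faults so far: 5)
  step 13: ref 2 -> HIT, frames=[5,2,1] (faults so far: 5)
  step 14: ref 1 -> HIT, frames=[5,2,1] (faults so far: 5)
  Optimal total faults: 5

Answer: 7 5 5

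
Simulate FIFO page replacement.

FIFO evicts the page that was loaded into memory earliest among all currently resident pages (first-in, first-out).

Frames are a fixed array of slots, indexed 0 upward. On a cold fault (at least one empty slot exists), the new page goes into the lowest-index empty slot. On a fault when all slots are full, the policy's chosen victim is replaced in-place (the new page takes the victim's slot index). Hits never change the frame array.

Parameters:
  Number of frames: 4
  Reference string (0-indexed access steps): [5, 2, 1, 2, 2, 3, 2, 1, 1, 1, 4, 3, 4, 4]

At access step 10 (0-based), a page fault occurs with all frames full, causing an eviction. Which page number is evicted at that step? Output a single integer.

Answer: 5

Derivation:
Step 0: ref 5 -> FAULT, frames=[5,-,-,-]
Step 1: ref 2 -> FAULT, frames=[5,2,-,-]
Step 2: ref 1 -> FAULT, frames=[5,2,1,-]
Step 3: ref 2 -> HIT, frames=[5,2,1,-]
Step 4: ref 2 -> HIT, frames=[5,2,1,-]
Step 5: ref 3 -> FAULT, frames=[5,2,1,3]
Step 6: ref 2 -> HIT, frames=[5,2,1,3]
Step 7: ref 1 -> HIT, frames=[5,2,1,3]
Step 8: ref 1 -> HIT, frames=[5,2,1,3]
Step 9: ref 1 -> HIT, frames=[5,2,1,3]
Step 10: ref 4 -> FAULT, evict 5, frames=[4,2,1,3]
At step 10: evicted page 5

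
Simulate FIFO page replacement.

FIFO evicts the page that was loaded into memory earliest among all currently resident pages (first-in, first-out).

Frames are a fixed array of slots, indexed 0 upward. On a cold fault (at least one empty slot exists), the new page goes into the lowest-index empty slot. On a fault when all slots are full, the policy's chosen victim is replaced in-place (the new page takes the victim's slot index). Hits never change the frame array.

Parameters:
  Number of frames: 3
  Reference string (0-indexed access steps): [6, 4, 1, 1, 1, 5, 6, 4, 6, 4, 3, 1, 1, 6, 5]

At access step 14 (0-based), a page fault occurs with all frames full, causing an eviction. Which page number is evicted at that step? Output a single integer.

Answer: 3

Derivation:
Step 0: ref 6 -> FAULT, frames=[6,-,-]
Step 1: ref 4 -> FAULT, frames=[6,4,-]
Step 2: ref 1 -> FAULT, frames=[6,4,1]
Step 3: ref 1 -> HIT, frames=[6,4,1]
Step 4: ref 1 -> HIT, frames=[6,4,1]
Step 5: ref 5 -> FAULT, evict 6, frames=[5,4,1]
Step 6: ref 6 -> FAULT, evict 4, frames=[5,6,1]
Step 7: ref 4 -> FAULT, evict 1, frames=[5,6,4]
Step 8: ref 6 -> HIT, frames=[5,6,4]
Step 9: ref 4 -> HIT, frames=[5,6,4]
Step 10: ref 3 -> FAULT, evict 5, frames=[3,6,4]
Step 11: ref 1 -> FAULT, evict 6, frames=[3,1,4]
Step 12: ref 1 -> HIT, frames=[3,1,4]
Step 13: ref 6 -> FAULT, evict 4, frames=[3,1,6]
Step 14: ref 5 -> FAULT, evict 3, frames=[5,1,6]
At step 14: evicted page 3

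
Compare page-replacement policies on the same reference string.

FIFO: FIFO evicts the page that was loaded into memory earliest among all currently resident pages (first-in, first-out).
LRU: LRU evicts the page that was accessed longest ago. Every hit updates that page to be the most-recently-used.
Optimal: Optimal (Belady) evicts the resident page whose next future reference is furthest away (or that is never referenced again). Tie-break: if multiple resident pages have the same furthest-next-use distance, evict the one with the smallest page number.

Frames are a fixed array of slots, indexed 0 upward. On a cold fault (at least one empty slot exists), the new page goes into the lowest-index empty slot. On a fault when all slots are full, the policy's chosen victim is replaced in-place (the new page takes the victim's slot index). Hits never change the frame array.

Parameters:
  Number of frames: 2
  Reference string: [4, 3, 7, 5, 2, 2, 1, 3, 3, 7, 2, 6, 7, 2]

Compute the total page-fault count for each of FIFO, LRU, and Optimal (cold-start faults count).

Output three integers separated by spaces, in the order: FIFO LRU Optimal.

--- FIFO ---
  step 0: ref 4 -> FAULT, frames=[4,-] (faults so far: 1)
  step 1: ref 3 -> FAULT, frames=[4,3] (faults so far: 2)
  step 2: ref 7 -> FAULT, evict 4, frames=[7,3] (faults so far: 3)
  step 3: ref 5 -> FAULT, evict 3, frames=[7,5] (faults so far: 4)
  step 4: ref 2 -> FAULT, evict 7, frames=[2,5] (faults so far: 5)
  step 5: ref 2 -> HIT, frames=[2,5] (faults so far: 5)
  step 6: ref 1 -> FAULT, evict 5, frames=[2,1] (faults so far: 6)
  step 7: ref 3 -> FAULT, evict 2, frames=[3,1] (faults so far: 7)
  step 8: ref 3 -> HIT, frames=[3,1] (faults so far: 7)
  step 9: ref 7 -> FAULT, evict 1, frames=[3,7] (faults so far: 8)
  step 10: ref 2 -> FAULT, evict 3, frames=[2,7] (faults so far: 9)
  step 11: ref 6 -> FAULT, evict 7, frames=[2,6] (faults so far: 10)
  step 12: ref 7 -> FAULT, evict 2, frames=[7,6] (faults so far: 11)
  step 13: ref 2 -> FAULT, evict 6, frames=[7,2] (faults so far: 12)
  FIFO total faults: 12
--- LRU ---
  step 0: ref 4 -> FAULT, frames=[4,-] (faults so far: 1)
  step 1: ref 3 -> FAULT, frames=[4,3] (faults so far: 2)
  step 2: ref 7 -> FAULT, evict 4, frames=[7,3] (faults so far: 3)
  step 3: ref 5 -> FAULT, evict 3, frames=[7,5] (faults so far: 4)
  step 4: ref 2 -> FAULT, evict 7, frames=[2,5] (faults so far: 5)
  step 5: ref 2 -> HIT, frames=[2,5] (faults so far: 5)
  step 6: ref 1 -> FAULT, evict 5, frames=[2,1] (faults so far: 6)
  step 7: ref 3 -> FAULT, evict 2, frames=[3,1] (faults so far: 7)
  step 8: ref 3 -> HIT, frames=[3,1] (faults so far: 7)
  step 9: ref 7 -> FAULT, evict 1, frames=[3,7] (faults so far: 8)
  step 10: ref 2 -> FAULT, evict 3, frames=[2,7] (faults so far: 9)
  step 11: ref 6 -> FAULT, evict 7, frames=[2,6] (faults so far: 10)
  step 12: ref 7 -> FAULT, evict 2, frames=[7,6] (faults so far: 11)
  step 13: ref 2 -> FAULT, evict 6, frames=[7,2] (faults so far: 12)
  LRU total faults: 12
--- Optimal ---
  step 0: ref 4 -> FAULT, frames=[4,-] (faults so far: 1)
  step 1: ref 3 -> FAULT, frames=[4,3] (faults so far: 2)
  step 2: ref 7 -> FAULT, evict 4, frames=[7,3] (faults so far: 3)
  step 3: ref 5 -> FAULT, evict 7, frames=[5,3] (faults so far: 4)
  step 4: ref 2 -> FAULT, evict 5, frames=[2,3] (faults so far: 5)
  step 5: ref 2 -> HIT, frames=[2,3] (faults so far: 5)
  step 6: ref 1 -> FAULT, evict 2, frames=[1,3] (faults so far: 6)
  step 7: ref 3 -> HIT, frames=[1,3] (faults so far: 6)
  step 8: ref 3 -> HIT, frames=[1,3] (faults so far: 6)
  step 9: ref 7 -> FAULT, evict 1, frames=[7,3] (faults so far: 7)
  step 10: ref 2 -> FAULT, evict 3, frames=[7,2] (faults so far: 8)
  step 11: ref 6 -> FAULT, evict 2, frames=[7,6] (faults so far: 9)
  step 12: ref 7 -> HIT, frames=[7,6] (faults so far: 9)
  step 13: ref 2 -> FAULT, evict 6, frames=[7,2] (faults so far: 10)
  Optimal total faults: 10

Answer: 12 12 10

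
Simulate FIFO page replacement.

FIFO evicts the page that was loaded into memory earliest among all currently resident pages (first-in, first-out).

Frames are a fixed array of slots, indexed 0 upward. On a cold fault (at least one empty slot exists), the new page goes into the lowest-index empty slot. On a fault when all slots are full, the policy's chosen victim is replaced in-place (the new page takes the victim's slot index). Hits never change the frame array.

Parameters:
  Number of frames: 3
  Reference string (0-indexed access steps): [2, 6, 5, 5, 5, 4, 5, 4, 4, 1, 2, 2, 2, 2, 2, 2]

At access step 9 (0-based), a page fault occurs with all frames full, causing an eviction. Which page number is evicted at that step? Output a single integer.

Answer: 6

Derivation:
Step 0: ref 2 -> FAULT, frames=[2,-,-]
Step 1: ref 6 -> FAULT, frames=[2,6,-]
Step 2: ref 5 -> FAULT, frames=[2,6,5]
Step 3: ref 5 -> HIT, frames=[2,6,5]
Step 4: ref 5 -> HIT, frames=[2,6,5]
Step 5: ref 4 -> FAULT, evict 2, frames=[4,6,5]
Step 6: ref 5 -> HIT, frames=[4,6,5]
Step 7: ref 4 -> HIT, frames=[4,6,5]
Step 8: ref 4 -> HIT, frames=[4,6,5]
Step 9: ref 1 -> FAULT, evict 6, frames=[4,1,5]
At step 9: evicted page 6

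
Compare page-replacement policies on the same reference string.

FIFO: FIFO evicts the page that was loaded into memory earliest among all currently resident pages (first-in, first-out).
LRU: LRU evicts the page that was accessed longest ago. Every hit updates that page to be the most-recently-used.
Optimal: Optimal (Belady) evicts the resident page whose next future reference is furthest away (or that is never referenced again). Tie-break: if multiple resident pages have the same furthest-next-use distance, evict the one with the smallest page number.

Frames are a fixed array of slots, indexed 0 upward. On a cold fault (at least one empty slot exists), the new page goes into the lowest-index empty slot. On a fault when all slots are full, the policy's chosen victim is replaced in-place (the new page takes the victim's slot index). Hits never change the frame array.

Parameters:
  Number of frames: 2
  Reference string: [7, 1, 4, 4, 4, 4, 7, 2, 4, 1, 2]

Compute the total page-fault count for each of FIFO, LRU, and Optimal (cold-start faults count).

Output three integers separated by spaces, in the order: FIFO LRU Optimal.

--- FIFO ---
  step 0: ref 7 -> FAULT, frames=[7,-] (faults so far: 1)
  step 1: ref 1 -> FAULT, frames=[7,1] (faults so far: 2)
  step 2: ref 4 -> FAULT, evict 7, frames=[4,1] (faults so far: 3)
  step 3: ref 4 -> HIT, frames=[4,1] (faults so far: 3)
  step 4: ref 4 -> HIT, frames=[4,1] (faults so far: 3)
  step 5: ref 4 -> HIT, frames=[4,1] (faults so far: 3)
  step 6: ref 7 -> FAULT, evict 1, frames=[4,7] (faults so far: 4)
  step 7: ref 2 -> FAULT, evict 4, frames=[2,7] (faults so far: 5)
  step 8: ref 4 -> FAULT, evict 7, frames=[2,4] (faults so far: 6)
  step 9: ref 1 -> FAULT, evict 2, frames=[1,4] (faults so far: 7)
  step 10: ref 2 -> FAULT, evict 4, frames=[1,2] (faults so far: 8)
  FIFO total faults: 8
--- LRU ---
  step 0: ref 7 -> FAULT, frames=[7,-] (faults so far: 1)
  step 1: ref 1 -> FAULT, frames=[7,1] (faults so far: 2)
  step 2: ref 4 -> FAULT, evict 7, frames=[4,1] (faults so far: 3)
  step 3: ref 4 -> HIT, frames=[4,1] (faults so far: 3)
  step 4: ref 4 -> HIT, frames=[4,1] (faults so far: 3)
  step 5: ref 4 -> HIT, frames=[4,1] (faults so far: 3)
  step 6: ref 7 -> FAULT, evict 1, frames=[4,7] (faults so far: 4)
  step 7: ref 2 -> FAULT, evict 4, frames=[2,7] (faults so far: 5)
  step 8: ref 4 -> FAULT, evict 7, frames=[2,4] (faults so far: 6)
  step 9: ref 1 -> FAULT, evict 2, frames=[1,4] (faults so far: 7)
  step 10: ref 2 -> FAULT, evict 4, frames=[1,2] (faults so far: 8)
  LRU total faults: 8
--- Optimal ---
  step 0: ref 7 -> FAULT, frames=[7,-] (faults so far: 1)
  step 1: ref 1 -> FAULT, frames=[7,1] (faults so far: 2)
  step 2: ref 4 -> FAULT, evict 1, frames=[7,4] (faults so far: 3)
  step 3: ref 4 -> HIT, frames=[7,4] (faults so far: 3)
  step 4: ref 4 -> HIT, frames=[7,4] (faults so far: 3)
  step 5: ref 4 -> HIT, frames=[7,4] (faults so far: 3)
  step 6: ref 7 -> HIT, frames=[7,4] (faults so far: 3)
  step 7: ref 2 -> FAULT, evict 7, frames=[2,4] (faults so far: 4)
  step 8: ref 4 -> HIT, frames=[2,4] (faults so far: 4)
  step 9: ref 1 -> FAULT, evict 4, frames=[2,1] (faults so far: 5)
  step 10: ref 2 -> HIT, frames=[2,1] (faults so far: 5)
  Optimal total faults: 5

Answer: 8 8 5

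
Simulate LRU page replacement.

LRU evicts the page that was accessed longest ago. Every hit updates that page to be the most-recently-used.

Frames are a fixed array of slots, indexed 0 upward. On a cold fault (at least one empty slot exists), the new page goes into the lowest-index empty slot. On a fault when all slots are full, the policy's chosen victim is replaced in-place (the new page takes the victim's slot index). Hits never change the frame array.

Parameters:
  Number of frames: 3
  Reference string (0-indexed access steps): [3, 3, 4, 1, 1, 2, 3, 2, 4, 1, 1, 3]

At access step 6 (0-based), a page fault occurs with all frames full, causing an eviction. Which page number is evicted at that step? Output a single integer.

Step 0: ref 3 -> FAULT, frames=[3,-,-]
Step 1: ref 3 -> HIT, frames=[3,-,-]
Step 2: ref 4 -> FAULT, frames=[3,4,-]
Step 3: ref 1 -> FAULT, frames=[3,4,1]
Step 4: ref 1 -> HIT, frames=[3,4,1]
Step 5: ref 2 -> FAULT, evict 3, frames=[2,4,1]
Step 6: ref 3 -> FAULT, evict 4, frames=[2,3,1]
At step 6: evicted page 4

Answer: 4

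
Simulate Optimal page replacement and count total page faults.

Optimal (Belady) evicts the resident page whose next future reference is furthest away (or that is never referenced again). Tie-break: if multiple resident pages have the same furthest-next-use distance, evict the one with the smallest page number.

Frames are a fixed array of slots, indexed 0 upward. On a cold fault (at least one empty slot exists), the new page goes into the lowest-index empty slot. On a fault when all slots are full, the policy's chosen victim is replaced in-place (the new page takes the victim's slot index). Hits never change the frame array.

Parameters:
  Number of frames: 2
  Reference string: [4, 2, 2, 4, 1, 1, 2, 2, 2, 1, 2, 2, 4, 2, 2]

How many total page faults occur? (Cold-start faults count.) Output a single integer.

Answer: 4

Derivation:
Step 0: ref 4 → FAULT, frames=[4,-]
Step 1: ref 2 → FAULT, frames=[4,2]
Step 2: ref 2 → HIT, frames=[4,2]
Step 3: ref 4 → HIT, frames=[4,2]
Step 4: ref 1 → FAULT (evict 4), frames=[1,2]
Step 5: ref 1 → HIT, frames=[1,2]
Step 6: ref 2 → HIT, frames=[1,2]
Step 7: ref 2 → HIT, frames=[1,2]
Step 8: ref 2 → HIT, frames=[1,2]
Step 9: ref 1 → HIT, frames=[1,2]
Step 10: ref 2 → HIT, frames=[1,2]
Step 11: ref 2 → HIT, frames=[1,2]
Step 12: ref 4 → FAULT (evict 1), frames=[4,2]
Step 13: ref 2 → HIT, frames=[4,2]
Step 14: ref 2 → HIT, frames=[4,2]
Total faults: 4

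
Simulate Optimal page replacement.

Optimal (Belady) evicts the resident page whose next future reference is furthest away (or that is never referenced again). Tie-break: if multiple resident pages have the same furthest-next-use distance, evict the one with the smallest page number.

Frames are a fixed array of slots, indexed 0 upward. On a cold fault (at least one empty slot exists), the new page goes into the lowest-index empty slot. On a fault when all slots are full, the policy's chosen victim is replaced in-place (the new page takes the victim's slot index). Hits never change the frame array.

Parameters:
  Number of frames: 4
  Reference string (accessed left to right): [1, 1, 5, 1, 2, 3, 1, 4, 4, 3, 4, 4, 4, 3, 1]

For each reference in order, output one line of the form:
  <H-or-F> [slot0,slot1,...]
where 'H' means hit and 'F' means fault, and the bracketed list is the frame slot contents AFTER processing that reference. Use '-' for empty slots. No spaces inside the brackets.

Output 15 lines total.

F [1,-,-,-]
H [1,-,-,-]
F [1,5,-,-]
H [1,5,-,-]
F [1,5,2,-]
F [1,5,2,3]
H [1,5,2,3]
F [1,5,4,3]
H [1,5,4,3]
H [1,5,4,3]
H [1,5,4,3]
H [1,5,4,3]
H [1,5,4,3]
H [1,5,4,3]
H [1,5,4,3]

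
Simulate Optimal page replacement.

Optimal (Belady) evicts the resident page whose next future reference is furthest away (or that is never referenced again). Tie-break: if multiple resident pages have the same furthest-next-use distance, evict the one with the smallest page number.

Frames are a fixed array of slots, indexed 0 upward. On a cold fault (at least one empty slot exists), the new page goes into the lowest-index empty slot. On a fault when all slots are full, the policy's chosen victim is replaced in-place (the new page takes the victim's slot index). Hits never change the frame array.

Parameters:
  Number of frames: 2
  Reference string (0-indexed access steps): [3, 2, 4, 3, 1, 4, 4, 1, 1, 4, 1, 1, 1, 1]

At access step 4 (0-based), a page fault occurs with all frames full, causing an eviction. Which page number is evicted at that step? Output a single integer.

Step 0: ref 3 -> FAULT, frames=[3,-]
Step 1: ref 2 -> FAULT, frames=[3,2]
Step 2: ref 4 -> FAULT, evict 2, frames=[3,4]
Step 3: ref 3 -> HIT, frames=[3,4]
Step 4: ref 1 -> FAULT, evict 3, frames=[1,4]
At step 4: evicted page 3

Answer: 3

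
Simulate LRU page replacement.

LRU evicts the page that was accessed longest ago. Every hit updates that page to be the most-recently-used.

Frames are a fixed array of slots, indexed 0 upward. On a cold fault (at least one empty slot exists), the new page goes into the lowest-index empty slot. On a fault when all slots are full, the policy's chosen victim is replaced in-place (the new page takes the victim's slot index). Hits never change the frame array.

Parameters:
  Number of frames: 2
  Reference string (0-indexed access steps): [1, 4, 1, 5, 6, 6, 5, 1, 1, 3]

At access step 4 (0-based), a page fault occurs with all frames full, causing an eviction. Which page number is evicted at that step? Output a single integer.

Step 0: ref 1 -> FAULT, frames=[1,-]
Step 1: ref 4 -> FAULT, frames=[1,4]
Step 2: ref 1 -> HIT, frames=[1,4]
Step 3: ref 5 -> FAULT, evict 4, frames=[1,5]
Step 4: ref 6 -> FAULT, evict 1, frames=[6,5]
At step 4: evicted page 1

Answer: 1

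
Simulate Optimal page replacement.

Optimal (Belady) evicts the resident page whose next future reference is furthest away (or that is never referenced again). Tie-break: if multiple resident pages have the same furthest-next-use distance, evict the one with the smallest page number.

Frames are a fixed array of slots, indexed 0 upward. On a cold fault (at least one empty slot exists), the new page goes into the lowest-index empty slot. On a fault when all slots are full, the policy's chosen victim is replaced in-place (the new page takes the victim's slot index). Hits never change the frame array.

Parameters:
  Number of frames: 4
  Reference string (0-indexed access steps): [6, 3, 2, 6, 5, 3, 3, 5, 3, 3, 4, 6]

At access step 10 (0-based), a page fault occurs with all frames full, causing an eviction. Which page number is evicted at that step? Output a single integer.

Answer: 2

Derivation:
Step 0: ref 6 -> FAULT, frames=[6,-,-,-]
Step 1: ref 3 -> FAULT, frames=[6,3,-,-]
Step 2: ref 2 -> FAULT, frames=[6,3,2,-]
Step 3: ref 6 -> HIT, frames=[6,3,2,-]
Step 4: ref 5 -> FAULT, frames=[6,3,2,5]
Step 5: ref 3 -> HIT, frames=[6,3,2,5]
Step 6: ref 3 -> HIT, frames=[6,3,2,5]
Step 7: ref 5 -> HIT, frames=[6,3,2,5]
Step 8: ref 3 -> HIT, frames=[6,3,2,5]
Step 9: ref 3 -> HIT, frames=[6,3,2,5]
Step 10: ref 4 -> FAULT, evict 2, frames=[6,3,4,5]
At step 10: evicted page 2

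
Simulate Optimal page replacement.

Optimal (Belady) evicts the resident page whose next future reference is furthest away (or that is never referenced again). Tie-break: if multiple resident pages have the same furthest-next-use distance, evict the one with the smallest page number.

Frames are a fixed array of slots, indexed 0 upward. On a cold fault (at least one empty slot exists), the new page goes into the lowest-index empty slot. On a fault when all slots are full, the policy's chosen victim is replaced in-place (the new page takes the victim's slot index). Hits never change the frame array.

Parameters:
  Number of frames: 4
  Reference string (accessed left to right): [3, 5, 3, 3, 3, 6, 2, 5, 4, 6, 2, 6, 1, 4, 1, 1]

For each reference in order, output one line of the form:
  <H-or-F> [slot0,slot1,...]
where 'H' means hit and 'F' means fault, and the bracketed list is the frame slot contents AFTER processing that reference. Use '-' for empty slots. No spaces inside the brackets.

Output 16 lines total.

F [3,-,-,-]
F [3,5,-,-]
H [3,5,-,-]
H [3,5,-,-]
H [3,5,-,-]
F [3,5,6,-]
F [3,5,6,2]
H [3,5,6,2]
F [4,5,6,2]
H [4,5,6,2]
H [4,5,6,2]
H [4,5,6,2]
F [4,5,6,1]
H [4,5,6,1]
H [4,5,6,1]
H [4,5,6,1]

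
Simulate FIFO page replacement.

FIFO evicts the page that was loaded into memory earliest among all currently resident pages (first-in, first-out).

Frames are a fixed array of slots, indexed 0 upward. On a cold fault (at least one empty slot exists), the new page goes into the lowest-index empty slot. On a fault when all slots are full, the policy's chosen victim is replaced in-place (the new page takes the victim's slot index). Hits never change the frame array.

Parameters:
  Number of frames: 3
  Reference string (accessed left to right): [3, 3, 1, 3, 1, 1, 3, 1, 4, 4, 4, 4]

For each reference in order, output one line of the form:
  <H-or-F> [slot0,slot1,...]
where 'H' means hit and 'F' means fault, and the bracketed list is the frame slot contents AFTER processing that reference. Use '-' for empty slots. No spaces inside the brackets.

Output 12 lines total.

F [3,-,-]
H [3,-,-]
F [3,1,-]
H [3,1,-]
H [3,1,-]
H [3,1,-]
H [3,1,-]
H [3,1,-]
F [3,1,4]
H [3,1,4]
H [3,1,4]
H [3,1,4]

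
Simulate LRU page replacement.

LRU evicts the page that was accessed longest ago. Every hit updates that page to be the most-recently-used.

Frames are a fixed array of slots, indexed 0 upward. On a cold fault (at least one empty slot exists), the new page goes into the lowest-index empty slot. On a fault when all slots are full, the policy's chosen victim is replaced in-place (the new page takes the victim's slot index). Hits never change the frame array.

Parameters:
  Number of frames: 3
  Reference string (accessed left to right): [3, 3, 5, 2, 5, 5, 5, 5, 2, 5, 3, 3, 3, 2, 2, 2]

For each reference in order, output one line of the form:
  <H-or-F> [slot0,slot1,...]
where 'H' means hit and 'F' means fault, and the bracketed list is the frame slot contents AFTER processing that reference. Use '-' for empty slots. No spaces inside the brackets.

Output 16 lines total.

F [3,-,-]
H [3,-,-]
F [3,5,-]
F [3,5,2]
H [3,5,2]
H [3,5,2]
H [3,5,2]
H [3,5,2]
H [3,5,2]
H [3,5,2]
H [3,5,2]
H [3,5,2]
H [3,5,2]
H [3,5,2]
H [3,5,2]
H [3,5,2]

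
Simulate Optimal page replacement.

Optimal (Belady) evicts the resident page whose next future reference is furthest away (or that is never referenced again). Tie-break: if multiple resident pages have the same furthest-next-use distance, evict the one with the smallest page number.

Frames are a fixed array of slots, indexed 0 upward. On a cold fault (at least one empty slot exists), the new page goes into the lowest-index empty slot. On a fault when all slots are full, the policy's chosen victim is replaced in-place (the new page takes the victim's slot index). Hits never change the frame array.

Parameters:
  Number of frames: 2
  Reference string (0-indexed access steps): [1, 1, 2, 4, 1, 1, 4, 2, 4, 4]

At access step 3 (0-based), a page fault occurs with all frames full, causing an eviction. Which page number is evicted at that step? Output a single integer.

Answer: 2

Derivation:
Step 0: ref 1 -> FAULT, frames=[1,-]
Step 1: ref 1 -> HIT, frames=[1,-]
Step 2: ref 2 -> FAULT, frames=[1,2]
Step 3: ref 4 -> FAULT, evict 2, frames=[1,4]
At step 3: evicted page 2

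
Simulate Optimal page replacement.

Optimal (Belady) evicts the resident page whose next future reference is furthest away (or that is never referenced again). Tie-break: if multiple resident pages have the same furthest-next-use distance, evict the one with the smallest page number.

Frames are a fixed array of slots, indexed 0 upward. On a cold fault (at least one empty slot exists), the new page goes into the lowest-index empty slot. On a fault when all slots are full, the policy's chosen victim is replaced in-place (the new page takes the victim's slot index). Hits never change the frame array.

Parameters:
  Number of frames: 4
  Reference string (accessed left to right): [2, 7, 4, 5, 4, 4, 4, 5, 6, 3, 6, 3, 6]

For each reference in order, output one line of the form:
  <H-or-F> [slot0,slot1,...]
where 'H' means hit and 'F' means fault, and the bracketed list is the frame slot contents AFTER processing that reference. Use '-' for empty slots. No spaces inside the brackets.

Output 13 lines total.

F [2,-,-,-]
F [2,7,-,-]
F [2,7,4,-]
F [2,7,4,5]
H [2,7,4,5]
H [2,7,4,5]
H [2,7,4,5]
H [2,7,4,5]
F [6,7,4,5]
F [6,7,3,5]
H [6,7,3,5]
H [6,7,3,5]
H [6,7,3,5]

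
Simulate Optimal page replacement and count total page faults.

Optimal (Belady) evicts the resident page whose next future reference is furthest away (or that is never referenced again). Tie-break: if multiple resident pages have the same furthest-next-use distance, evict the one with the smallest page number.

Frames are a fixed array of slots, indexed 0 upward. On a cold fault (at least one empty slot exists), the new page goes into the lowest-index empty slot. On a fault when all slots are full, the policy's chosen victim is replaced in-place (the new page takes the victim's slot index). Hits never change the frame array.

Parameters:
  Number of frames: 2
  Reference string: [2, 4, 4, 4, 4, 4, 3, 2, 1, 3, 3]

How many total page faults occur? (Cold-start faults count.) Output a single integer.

Answer: 4

Derivation:
Step 0: ref 2 → FAULT, frames=[2,-]
Step 1: ref 4 → FAULT, frames=[2,4]
Step 2: ref 4 → HIT, frames=[2,4]
Step 3: ref 4 → HIT, frames=[2,4]
Step 4: ref 4 → HIT, frames=[2,4]
Step 5: ref 4 → HIT, frames=[2,4]
Step 6: ref 3 → FAULT (evict 4), frames=[2,3]
Step 7: ref 2 → HIT, frames=[2,3]
Step 8: ref 1 → FAULT (evict 2), frames=[1,3]
Step 9: ref 3 → HIT, frames=[1,3]
Step 10: ref 3 → HIT, frames=[1,3]
Total faults: 4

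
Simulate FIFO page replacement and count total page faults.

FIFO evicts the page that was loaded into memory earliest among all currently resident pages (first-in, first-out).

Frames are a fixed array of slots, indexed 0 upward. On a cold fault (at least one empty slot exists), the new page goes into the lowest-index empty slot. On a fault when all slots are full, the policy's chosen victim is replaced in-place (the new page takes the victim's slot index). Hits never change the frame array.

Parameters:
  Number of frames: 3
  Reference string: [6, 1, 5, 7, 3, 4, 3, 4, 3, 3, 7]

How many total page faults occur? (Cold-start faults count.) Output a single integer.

Step 0: ref 6 → FAULT, frames=[6,-,-]
Step 1: ref 1 → FAULT, frames=[6,1,-]
Step 2: ref 5 → FAULT, frames=[6,1,5]
Step 3: ref 7 → FAULT (evict 6), frames=[7,1,5]
Step 4: ref 3 → FAULT (evict 1), frames=[7,3,5]
Step 5: ref 4 → FAULT (evict 5), frames=[7,3,4]
Step 6: ref 3 → HIT, frames=[7,3,4]
Step 7: ref 4 → HIT, frames=[7,3,4]
Step 8: ref 3 → HIT, frames=[7,3,4]
Step 9: ref 3 → HIT, frames=[7,3,4]
Step 10: ref 7 → HIT, frames=[7,3,4]
Total faults: 6

Answer: 6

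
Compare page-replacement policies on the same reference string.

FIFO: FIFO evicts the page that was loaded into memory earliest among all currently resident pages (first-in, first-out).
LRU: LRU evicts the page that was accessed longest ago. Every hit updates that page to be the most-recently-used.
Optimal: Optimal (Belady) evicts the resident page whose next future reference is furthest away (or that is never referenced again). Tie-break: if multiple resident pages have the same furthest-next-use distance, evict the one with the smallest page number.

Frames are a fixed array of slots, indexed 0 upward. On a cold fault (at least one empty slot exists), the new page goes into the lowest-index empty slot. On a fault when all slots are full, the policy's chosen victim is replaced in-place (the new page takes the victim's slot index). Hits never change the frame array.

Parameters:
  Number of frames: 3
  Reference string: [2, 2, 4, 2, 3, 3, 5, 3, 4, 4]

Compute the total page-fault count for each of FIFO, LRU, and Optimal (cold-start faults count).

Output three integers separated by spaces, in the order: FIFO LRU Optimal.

--- FIFO ---
  step 0: ref 2 -> FAULT, frames=[2,-,-] (faults so far: 1)
  step 1: ref 2 -> HIT, frames=[2,-,-] (faults so far: 1)
  step 2: ref 4 -> FAULT, frames=[2,4,-] (faults so far: 2)
  step 3: ref 2 -> HIT, frames=[2,4,-] (faults so far: 2)
  step 4: ref 3 -> FAULT, frames=[2,4,3] (faults so far: 3)
  step 5: ref 3 -> HIT, frames=[2,4,3] (faults so far: 3)
  step 6: ref 5 -> FAULT, evict 2, frames=[5,4,3] (faults so far: 4)
  step 7: ref 3 -> HIT, frames=[5,4,3] (faults so far: 4)
  step 8: ref 4 -> HIT, frames=[5,4,3] (faults so far: 4)
  step 9: ref 4 -> HIT, frames=[5,4,3] (faults so far: 4)
  FIFO total faults: 4
--- LRU ---
  step 0: ref 2 -> FAULT, frames=[2,-,-] (faults so far: 1)
  step 1: ref 2 -> HIT, frames=[2,-,-] (faults so far: 1)
  step 2: ref 4 -> FAULT, frames=[2,4,-] (faults so far: 2)
  step 3: ref 2 -> HIT, frames=[2,4,-] (faults so far: 2)
  step 4: ref 3 -> FAULT, frames=[2,4,3] (faults so far: 3)
  step 5: ref 3 -> HIT, frames=[2,4,3] (faults so far: 3)
  step 6: ref 5 -> FAULT, evict 4, frames=[2,5,3] (faults so far: 4)
  step 7: ref 3 -> HIT, frames=[2,5,3] (faults so far: 4)
  step 8: ref 4 -> FAULT, evict 2, frames=[4,5,3] (faults so far: 5)
  step 9: ref 4 -> HIT, frames=[4,5,3] (faults so far: 5)
  LRU total faults: 5
--- Optimal ---
  step 0: ref 2 -> FAULT, frames=[2,-,-] (faults so far: 1)
  step 1: ref 2 -> HIT, frames=[2,-,-] (faults so far: 1)
  step 2: ref 4 -> FAULT, frames=[2,4,-] (faults so far: 2)
  step 3: ref 2 -> HIT, frames=[2,4,-] (faults so far: 2)
  step 4: ref 3 -> FAULT, frames=[2,4,3] (faults so far: 3)
  step 5: ref 3 -> HIT, frames=[2,4,3] (faults so far: 3)
  step 6: ref 5 -> FAULT, evict 2, frames=[5,4,3] (faults so far: 4)
  step 7: ref 3 -> HIT, frames=[5,4,3] (faults so far: 4)
  step 8: ref 4 -> HIT, frames=[5,4,3] (faults so far: 4)
  step 9: ref 4 -> HIT, frames=[5,4,3] (faults so far: 4)
  Optimal total faults: 4

Answer: 4 5 4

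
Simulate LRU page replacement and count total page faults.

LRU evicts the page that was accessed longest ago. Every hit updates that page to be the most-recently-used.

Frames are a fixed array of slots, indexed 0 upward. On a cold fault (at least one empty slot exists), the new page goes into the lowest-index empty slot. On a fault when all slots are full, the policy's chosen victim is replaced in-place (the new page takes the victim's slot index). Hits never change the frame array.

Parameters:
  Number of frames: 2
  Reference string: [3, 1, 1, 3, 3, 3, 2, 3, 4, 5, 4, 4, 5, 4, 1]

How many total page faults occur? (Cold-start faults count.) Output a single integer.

Answer: 6

Derivation:
Step 0: ref 3 → FAULT, frames=[3,-]
Step 1: ref 1 → FAULT, frames=[3,1]
Step 2: ref 1 → HIT, frames=[3,1]
Step 3: ref 3 → HIT, frames=[3,1]
Step 4: ref 3 → HIT, frames=[3,1]
Step 5: ref 3 → HIT, frames=[3,1]
Step 6: ref 2 → FAULT (evict 1), frames=[3,2]
Step 7: ref 3 → HIT, frames=[3,2]
Step 8: ref 4 → FAULT (evict 2), frames=[3,4]
Step 9: ref 5 → FAULT (evict 3), frames=[5,4]
Step 10: ref 4 → HIT, frames=[5,4]
Step 11: ref 4 → HIT, frames=[5,4]
Step 12: ref 5 → HIT, frames=[5,4]
Step 13: ref 4 → HIT, frames=[5,4]
Step 14: ref 1 → FAULT (evict 5), frames=[1,4]
Total faults: 6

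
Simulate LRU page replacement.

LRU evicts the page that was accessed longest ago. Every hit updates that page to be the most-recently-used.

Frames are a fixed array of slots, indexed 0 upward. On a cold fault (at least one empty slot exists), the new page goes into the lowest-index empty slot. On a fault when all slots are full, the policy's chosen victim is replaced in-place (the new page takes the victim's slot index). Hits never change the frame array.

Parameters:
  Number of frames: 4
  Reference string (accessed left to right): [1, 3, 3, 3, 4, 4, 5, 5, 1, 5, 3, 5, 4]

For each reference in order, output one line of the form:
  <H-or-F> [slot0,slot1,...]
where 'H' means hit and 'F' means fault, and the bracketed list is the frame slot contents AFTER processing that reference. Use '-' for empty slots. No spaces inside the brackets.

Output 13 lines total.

F [1,-,-,-]
F [1,3,-,-]
H [1,3,-,-]
H [1,3,-,-]
F [1,3,4,-]
H [1,3,4,-]
F [1,3,4,5]
H [1,3,4,5]
H [1,3,4,5]
H [1,3,4,5]
H [1,3,4,5]
H [1,3,4,5]
H [1,3,4,5]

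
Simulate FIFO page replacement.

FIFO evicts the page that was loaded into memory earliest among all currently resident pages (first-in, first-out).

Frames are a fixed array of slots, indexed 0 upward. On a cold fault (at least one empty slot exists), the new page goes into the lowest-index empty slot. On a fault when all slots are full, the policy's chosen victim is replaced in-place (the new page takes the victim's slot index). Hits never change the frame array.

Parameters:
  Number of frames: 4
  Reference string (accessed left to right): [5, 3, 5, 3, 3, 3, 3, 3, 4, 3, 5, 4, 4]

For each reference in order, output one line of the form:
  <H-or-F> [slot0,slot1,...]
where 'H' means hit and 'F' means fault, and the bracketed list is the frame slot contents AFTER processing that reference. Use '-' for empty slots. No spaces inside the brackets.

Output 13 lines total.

F [5,-,-,-]
F [5,3,-,-]
H [5,3,-,-]
H [5,3,-,-]
H [5,3,-,-]
H [5,3,-,-]
H [5,3,-,-]
H [5,3,-,-]
F [5,3,4,-]
H [5,3,4,-]
H [5,3,4,-]
H [5,3,4,-]
H [5,3,4,-]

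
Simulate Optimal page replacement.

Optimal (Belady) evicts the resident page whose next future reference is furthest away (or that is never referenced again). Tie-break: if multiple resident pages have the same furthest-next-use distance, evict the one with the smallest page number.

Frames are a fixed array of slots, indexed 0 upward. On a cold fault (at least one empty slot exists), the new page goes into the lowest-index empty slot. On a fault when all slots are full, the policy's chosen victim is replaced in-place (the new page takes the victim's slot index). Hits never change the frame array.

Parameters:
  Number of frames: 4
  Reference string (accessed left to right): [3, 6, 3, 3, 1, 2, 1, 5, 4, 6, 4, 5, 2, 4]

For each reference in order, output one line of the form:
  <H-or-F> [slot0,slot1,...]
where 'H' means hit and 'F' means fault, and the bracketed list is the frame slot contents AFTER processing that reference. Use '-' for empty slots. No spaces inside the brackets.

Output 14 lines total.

F [3,-,-,-]
F [3,6,-,-]
H [3,6,-,-]
H [3,6,-,-]
F [3,6,1,-]
F [3,6,1,2]
H [3,6,1,2]
F [3,6,5,2]
F [4,6,5,2]
H [4,6,5,2]
H [4,6,5,2]
H [4,6,5,2]
H [4,6,5,2]
H [4,6,5,2]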